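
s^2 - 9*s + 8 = (s - 8)*(s - 1)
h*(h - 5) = h^2 - 5*h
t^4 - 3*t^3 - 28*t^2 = t^2*(t - 7)*(t + 4)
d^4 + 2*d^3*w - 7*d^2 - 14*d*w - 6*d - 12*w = (d - 3)*(d + 1)*(d + 2)*(d + 2*w)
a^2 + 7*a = a*(a + 7)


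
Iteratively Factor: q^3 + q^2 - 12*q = (q)*(q^2 + q - 12) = q*(q - 3)*(q + 4)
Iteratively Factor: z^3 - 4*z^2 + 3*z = (z - 3)*(z^2 - z) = z*(z - 3)*(z - 1)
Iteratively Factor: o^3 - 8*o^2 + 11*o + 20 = (o + 1)*(o^2 - 9*o + 20) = (o - 5)*(o + 1)*(o - 4)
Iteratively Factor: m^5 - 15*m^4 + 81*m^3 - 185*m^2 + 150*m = (m - 2)*(m^4 - 13*m^3 + 55*m^2 - 75*m) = (m - 5)*(m - 2)*(m^3 - 8*m^2 + 15*m) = (m - 5)*(m - 3)*(m - 2)*(m^2 - 5*m) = (m - 5)^2*(m - 3)*(m - 2)*(m)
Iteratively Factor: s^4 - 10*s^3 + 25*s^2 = (s)*(s^3 - 10*s^2 + 25*s) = s*(s - 5)*(s^2 - 5*s) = s^2*(s - 5)*(s - 5)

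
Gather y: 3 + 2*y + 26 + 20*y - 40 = 22*y - 11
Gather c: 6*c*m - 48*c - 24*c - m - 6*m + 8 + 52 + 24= c*(6*m - 72) - 7*m + 84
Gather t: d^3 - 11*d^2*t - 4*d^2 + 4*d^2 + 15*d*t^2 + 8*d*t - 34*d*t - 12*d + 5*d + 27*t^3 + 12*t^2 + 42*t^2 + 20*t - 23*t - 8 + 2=d^3 - 7*d + 27*t^3 + t^2*(15*d + 54) + t*(-11*d^2 - 26*d - 3) - 6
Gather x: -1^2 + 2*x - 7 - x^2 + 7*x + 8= -x^2 + 9*x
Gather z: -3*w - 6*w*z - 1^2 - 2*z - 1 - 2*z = -3*w + z*(-6*w - 4) - 2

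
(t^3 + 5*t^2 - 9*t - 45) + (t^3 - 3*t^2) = 2*t^3 + 2*t^2 - 9*t - 45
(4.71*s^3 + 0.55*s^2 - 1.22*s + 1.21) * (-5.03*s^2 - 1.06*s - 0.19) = -23.6913*s^5 - 7.7591*s^4 + 4.6587*s^3 - 4.8976*s^2 - 1.0508*s - 0.2299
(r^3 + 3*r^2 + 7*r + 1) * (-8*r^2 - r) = -8*r^5 - 25*r^4 - 59*r^3 - 15*r^2 - r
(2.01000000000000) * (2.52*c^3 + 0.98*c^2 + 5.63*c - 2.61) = 5.0652*c^3 + 1.9698*c^2 + 11.3163*c - 5.2461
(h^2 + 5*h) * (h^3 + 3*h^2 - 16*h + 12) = h^5 + 8*h^4 - h^3 - 68*h^2 + 60*h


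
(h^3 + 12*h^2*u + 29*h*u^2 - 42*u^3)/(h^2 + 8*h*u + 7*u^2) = (h^2 + 5*h*u - 6*u^2)/(h + u)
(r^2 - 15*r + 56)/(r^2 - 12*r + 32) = (r - 7)/(r - 4)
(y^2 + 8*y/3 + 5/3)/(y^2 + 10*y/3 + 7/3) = (3*y + 5)/(3*y + 7)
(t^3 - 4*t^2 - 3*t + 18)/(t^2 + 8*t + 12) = (t^2 - 6*t + 9)/(t + 6)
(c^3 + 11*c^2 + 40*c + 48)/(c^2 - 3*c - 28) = (c^2 + 7*c + 12)/(c - 7)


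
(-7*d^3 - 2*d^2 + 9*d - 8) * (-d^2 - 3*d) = 7*d^5 + 23*d^4 - 3*d^3 - 19*d^2 + 24*d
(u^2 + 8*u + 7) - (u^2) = 8*u + 7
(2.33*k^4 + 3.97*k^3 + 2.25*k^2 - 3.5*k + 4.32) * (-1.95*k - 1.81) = -4.5435*k^5 - 11.9588*k^4 - 11.5732*k^3 + 2.7525*k^2 - 2.089*k - 7.8192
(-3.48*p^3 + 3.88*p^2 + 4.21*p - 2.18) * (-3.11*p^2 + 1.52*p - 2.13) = 10.8228*p^5 - 17.3564*p^4 + 0.216899999999999*p^3 + 4.9146*p^2 - 12.2809*p + 4.6434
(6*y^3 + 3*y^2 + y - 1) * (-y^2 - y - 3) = -6*y^5 - 9*y^4 - 22*y^3 - 9*y^2 - 2*y + 3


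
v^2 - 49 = (v - 7)*(v + 7)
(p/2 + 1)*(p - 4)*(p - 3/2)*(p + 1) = p^4/2 - 5*p^3/4 - 17*p^2/4 + 7*p/2 + 6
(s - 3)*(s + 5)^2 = s^3 + 7*s^2 - 5*s - 75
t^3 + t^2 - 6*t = t*(t - 2)*(t + 3)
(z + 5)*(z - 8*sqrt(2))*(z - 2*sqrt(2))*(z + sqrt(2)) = z^4 - 9*sqrt(2)*z^3 + 5*z^3 - 45*sqrt(2)*z^2 + 12*z^2 + 32*sqrt(2)*z + 60*z + 160*sqrt(2)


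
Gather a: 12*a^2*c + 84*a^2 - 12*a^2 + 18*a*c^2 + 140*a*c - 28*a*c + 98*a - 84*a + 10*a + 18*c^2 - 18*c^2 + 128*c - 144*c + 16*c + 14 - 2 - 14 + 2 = a^2*(12*c + 72) + a*(18*c^2 + 112*c + 24)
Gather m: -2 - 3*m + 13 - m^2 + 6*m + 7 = -m^2 + 3*m + 18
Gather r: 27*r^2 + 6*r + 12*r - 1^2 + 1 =27*r^2 + 18*r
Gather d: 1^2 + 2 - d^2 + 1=4 - d^2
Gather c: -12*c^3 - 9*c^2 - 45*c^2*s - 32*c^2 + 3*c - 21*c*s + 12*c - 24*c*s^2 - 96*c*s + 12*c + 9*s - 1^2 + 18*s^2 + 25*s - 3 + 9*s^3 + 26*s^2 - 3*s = -12*c^3 + c^2*(-45*s - 41) + c*(-24*s^2 - 117*s + 27) + 9*s^3 + 44*s^2 + 31*s - 4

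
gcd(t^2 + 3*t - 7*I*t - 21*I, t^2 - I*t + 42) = t - 7*I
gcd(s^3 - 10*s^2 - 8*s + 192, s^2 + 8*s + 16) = s + 4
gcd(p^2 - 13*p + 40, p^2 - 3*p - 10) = p - 5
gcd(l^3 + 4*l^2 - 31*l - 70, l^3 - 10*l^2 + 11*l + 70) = l^2 - 3*l - 10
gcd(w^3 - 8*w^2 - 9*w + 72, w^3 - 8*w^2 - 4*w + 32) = w - 8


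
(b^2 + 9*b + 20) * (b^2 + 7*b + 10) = b^4 + 16*b^3 + 93*b^2 + 230*b + 200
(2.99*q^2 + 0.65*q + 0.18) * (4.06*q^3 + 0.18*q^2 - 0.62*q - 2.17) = 12.1394*q^5 + 3.1772*q^4 - 1.006*q^3 - 6.8589*q^2 - 1.5221*q - 0.3906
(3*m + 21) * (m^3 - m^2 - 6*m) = 3*m^4 + 18*m^3 - 39*m^2 - 126*m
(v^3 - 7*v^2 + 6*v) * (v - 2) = v^4 - 9*v^3 + 20*v^2 - 12*v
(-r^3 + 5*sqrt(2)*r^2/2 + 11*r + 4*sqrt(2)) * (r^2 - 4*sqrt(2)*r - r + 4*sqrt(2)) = -r^5 + r^4 + 13*sqrt(2)*r^4/2 - 13*sqrt(2)*r^3/2 - 9*r^3 - 40*sqrt(2)*r^2 + 9*r^2 - 32*r + 40*sqrt(2)*r + 32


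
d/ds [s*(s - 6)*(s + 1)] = 3*s^2 - 10*s - 6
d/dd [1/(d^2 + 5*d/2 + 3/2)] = 2*(-4*d - 5)/(2*d^2 + 5*d + 3)^2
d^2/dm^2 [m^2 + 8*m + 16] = 2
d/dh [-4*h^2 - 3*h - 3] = -8*h - 3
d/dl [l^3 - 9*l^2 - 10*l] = 3*l^2 - 18*l - 10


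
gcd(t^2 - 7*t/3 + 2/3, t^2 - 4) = t - 2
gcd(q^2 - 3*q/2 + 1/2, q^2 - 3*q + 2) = q - 1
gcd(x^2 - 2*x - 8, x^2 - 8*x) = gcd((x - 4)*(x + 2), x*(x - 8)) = 1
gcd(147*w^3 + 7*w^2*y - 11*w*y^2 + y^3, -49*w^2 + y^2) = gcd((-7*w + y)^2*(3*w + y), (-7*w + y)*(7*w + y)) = -7*w + y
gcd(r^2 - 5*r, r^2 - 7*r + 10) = r - 5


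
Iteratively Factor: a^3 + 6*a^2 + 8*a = (a)*(a^2 + 6*a + 8) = a*(a + 2)*(a + 4)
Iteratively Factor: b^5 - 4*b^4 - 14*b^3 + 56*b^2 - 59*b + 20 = (b + 4)*(b^4 - 8*b^3 + 18*b^2 - 16*b + 5) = (b - 5)*(b + 4)*(b^3 - 3*b^2 + 3*b - 1) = (b - 5)*(b - 1)*(b + 4)*(b^2 - 2*b + 1) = (b - 5)*(b - 1)^2*(b + 4)*(b - 1)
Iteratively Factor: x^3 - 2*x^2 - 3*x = (x - 3)*(x^2 + x) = x*(x - 3)*(x + 1)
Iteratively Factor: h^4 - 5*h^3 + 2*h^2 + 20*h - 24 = (h + 2)*(h^3 - 7*h^2 + 16*h - 12) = (h - 3)*(h + 2)*(h^2 - 4*h + 4) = (h - 3)*(h - 2)*(h + 2)*(h - 2)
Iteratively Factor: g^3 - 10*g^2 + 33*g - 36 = (g - 3)*(g^2 - 7*g + 12) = (g - 3)^2*(g - 4)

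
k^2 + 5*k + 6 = (k + 2)*(k + 3)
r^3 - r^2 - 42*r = r*(r - 7)*(r + 6)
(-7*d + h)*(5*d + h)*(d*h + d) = -35*d^3*h - 35*d^3 - 2*d^2*h^2 - 2*d^2*h + d*h^3 + d*h^2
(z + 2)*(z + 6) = z^2 + 8*z + 12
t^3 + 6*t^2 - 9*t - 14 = (t - 2)*(t + 1)*(t + 7)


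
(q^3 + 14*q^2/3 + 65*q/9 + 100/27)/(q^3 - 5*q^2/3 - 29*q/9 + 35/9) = (9*q^2 + 27*q + 20)/(3*(3*q^2 - 10*q + 7))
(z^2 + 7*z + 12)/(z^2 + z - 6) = (z + 4)/(z - 2)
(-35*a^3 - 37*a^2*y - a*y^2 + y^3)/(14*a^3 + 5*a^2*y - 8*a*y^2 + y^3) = (5*a + y)/(-2*a + y)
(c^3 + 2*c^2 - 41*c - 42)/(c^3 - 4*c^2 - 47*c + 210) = (c + 1)/(c - 5)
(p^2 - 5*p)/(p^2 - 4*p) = (p - 5)/(p - 4)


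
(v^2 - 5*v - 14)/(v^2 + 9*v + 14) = (v - 7)/(v + 7)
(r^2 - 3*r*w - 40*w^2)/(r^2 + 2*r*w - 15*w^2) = (r - 8*w)/(r - 3*w)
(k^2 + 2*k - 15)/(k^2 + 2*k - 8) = (k^2 + 2*k - 15)/(k^2 + 2*k - 8)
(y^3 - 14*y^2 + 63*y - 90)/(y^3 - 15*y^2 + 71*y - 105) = (y - 6)/(y - 7)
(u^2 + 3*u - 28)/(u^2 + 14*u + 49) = (u - 4)/(u + 7)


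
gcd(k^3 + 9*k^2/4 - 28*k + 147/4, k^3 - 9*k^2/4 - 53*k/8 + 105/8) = k^2 - 19*k/4 + 21/4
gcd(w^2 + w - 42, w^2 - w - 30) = w - 6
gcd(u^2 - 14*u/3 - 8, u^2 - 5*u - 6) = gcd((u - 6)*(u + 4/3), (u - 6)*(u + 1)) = u - 6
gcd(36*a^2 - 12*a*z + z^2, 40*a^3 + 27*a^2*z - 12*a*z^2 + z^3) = 1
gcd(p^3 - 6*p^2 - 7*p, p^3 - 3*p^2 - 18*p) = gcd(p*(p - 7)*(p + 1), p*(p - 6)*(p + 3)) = p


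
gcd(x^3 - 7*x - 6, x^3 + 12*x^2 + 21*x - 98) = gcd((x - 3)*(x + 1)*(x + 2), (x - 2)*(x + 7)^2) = 1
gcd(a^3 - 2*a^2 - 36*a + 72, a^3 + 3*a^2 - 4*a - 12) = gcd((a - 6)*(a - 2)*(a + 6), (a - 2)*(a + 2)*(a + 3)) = a - 2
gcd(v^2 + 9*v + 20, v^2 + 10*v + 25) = v + 5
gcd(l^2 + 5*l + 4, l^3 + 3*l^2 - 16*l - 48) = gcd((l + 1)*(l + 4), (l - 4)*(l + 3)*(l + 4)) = l + 4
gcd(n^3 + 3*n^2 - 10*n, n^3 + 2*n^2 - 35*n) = n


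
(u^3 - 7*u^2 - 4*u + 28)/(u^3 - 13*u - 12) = (-u^3 + 7*u^2 + 4*u - 28)/(-u^3 + 13*u + 12)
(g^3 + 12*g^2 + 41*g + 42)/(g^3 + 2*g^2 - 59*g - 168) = (g + 2)/(g - 8)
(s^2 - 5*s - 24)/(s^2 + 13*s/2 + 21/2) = 2*(s - 8)/(2*s + 7)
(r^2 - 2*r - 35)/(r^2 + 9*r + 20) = (r - 7)/(r + 4)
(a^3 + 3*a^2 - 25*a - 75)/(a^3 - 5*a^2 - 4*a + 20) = (a^2 + 8*a + 15)/(a^2 - 4)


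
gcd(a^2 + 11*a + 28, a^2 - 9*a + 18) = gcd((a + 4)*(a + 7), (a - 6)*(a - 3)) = 1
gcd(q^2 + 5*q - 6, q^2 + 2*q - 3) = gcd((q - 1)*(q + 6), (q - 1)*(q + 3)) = q - 1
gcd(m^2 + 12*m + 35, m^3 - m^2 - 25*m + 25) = m + 5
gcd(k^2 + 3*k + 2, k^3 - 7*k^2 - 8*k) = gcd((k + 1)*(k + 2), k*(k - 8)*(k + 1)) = k + 1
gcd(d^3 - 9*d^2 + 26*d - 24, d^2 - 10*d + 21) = d - 3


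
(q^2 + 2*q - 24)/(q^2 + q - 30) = (q - 4)/(q - 5)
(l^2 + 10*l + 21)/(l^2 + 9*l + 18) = (l + 7)/(l + 6)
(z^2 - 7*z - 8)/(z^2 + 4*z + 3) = (z - 8)/(z + 3)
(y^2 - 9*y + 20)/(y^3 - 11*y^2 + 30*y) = (y - 4)/(y*(y - 6))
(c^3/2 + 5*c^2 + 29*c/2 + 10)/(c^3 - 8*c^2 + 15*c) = (c^3 + 10*c^2 + 29*c + 20)/(2*c*(c^2 - 8*c + 15))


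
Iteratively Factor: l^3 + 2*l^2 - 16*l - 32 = (l + 2)*(l^2 - 16) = (l + 2)*(l + 4)*(l - 4)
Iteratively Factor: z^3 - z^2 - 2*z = (z + 1)*(z^2 - 2*z) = z*(z + 1)*(z - 2)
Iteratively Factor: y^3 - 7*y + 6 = (y + 3)*(y^2 - 3*y + 2) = (y - 1)*(y + 3)*(y - 2)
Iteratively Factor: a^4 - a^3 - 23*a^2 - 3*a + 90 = (a + 3)*(a^3 - 4*a^2 - 11*a + 30) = (a + 3)^2*(a^2 - 7*a + 10) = (a - 5)*(a + 3)^2*(a - 2)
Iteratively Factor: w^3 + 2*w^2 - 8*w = (w - 2)*(w^2 + 4*w) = (w - 2)*(w + 4)*(w)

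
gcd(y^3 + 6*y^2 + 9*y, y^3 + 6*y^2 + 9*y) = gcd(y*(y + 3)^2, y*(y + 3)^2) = y^3 + 6*y^2 + 9*y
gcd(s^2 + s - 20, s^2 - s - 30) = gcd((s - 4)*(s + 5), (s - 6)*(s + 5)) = s + 5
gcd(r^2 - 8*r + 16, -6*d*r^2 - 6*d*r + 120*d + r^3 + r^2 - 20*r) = r - 4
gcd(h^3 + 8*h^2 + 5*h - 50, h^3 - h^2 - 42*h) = 1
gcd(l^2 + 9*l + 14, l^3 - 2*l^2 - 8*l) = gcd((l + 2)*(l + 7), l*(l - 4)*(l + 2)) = l + 2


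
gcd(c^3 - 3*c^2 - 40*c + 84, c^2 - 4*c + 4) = c - 2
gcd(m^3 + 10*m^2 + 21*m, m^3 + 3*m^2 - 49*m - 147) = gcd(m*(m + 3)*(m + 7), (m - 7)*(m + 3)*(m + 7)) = m^2 + 10*m + 21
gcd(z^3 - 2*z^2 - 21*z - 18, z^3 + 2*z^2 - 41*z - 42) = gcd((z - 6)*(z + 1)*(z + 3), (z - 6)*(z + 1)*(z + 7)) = z^2 - 5*z - 6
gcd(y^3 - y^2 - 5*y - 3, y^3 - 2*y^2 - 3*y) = y^2 - 2*y - 3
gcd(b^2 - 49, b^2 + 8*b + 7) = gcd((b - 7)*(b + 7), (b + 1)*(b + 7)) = b + 7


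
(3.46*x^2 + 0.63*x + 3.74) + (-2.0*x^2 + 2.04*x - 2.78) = 1.46*x^2 + 2.67*x + 0.96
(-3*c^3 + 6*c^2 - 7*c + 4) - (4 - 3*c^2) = -3*c^3 + 9*c^2 - 7*c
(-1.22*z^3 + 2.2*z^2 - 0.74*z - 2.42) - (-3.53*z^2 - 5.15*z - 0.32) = -1.22*z^3 + 5.73*z^2 + 4.41*z - 2.1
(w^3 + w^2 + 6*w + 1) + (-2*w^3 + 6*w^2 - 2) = -w^3 + 7*w^2 + 6*w - 1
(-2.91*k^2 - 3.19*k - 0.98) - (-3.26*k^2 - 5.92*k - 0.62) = 0.35*k^2 + 2.73*k - 0.36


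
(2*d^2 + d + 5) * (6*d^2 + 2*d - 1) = 12*d^4 + 10*d^3 + 30*d^2 + 9*d - 5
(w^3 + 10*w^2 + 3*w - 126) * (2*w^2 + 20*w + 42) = 2*w^5 + 40*w^4 + 248*w^3 + 228*w^2 - 2394*w - 5292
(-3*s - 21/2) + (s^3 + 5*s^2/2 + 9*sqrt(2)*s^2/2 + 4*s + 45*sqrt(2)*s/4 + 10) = s^3 + 5*s^2/2 + 9*sqrt(2)*s^2/2 + s + 45*sqrt(2)*s/4 - 1/2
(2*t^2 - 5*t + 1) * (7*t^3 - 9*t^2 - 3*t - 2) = 14*t^5 - 53*t^4 + 46*t^3 + 2*t^2 + 7*t - 2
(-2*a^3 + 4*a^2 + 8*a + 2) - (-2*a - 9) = -2*a^3 + 4*a^2 + 10*a + 11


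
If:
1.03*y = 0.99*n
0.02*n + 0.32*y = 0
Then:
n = 0.00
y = 0.00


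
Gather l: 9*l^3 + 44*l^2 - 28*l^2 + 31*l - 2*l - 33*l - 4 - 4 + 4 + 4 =9*l^3 + 16*l^2 - 4*l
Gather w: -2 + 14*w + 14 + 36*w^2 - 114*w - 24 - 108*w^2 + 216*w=-72*w^2 + 116*w - 12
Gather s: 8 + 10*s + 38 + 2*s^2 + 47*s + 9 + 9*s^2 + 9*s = 11*s^2 + 66*s + 55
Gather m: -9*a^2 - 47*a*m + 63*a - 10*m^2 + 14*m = -9*a^2 + 63*a - 10*m^2 + m*(14 - 47*a)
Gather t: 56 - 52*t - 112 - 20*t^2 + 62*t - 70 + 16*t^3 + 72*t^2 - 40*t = 16*t^3 + 52*t^2 - 30*t - 126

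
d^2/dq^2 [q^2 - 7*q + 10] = 2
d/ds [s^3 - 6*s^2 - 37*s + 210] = 3*s^2 - 12*s - 37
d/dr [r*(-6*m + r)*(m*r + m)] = m*(-12*m*r - 6*m + 3*r^2 + 2*r)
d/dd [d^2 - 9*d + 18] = 2*d - 9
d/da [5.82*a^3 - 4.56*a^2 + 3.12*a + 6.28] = 17.46*a^2 - 9.12*a + 3.12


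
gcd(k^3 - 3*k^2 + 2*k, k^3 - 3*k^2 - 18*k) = k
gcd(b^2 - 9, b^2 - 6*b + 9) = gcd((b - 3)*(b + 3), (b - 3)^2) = b - 3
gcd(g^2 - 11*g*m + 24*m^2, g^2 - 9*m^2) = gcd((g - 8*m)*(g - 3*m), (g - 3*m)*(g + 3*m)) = g - 3*m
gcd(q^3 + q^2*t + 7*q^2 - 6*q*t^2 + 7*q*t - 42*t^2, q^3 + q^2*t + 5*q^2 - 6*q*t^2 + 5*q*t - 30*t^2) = q^2 + q*t - 6*t^2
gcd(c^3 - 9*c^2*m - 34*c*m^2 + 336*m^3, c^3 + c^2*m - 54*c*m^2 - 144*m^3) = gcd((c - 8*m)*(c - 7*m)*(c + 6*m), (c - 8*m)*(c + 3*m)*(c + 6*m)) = c^2 - 2*c*m - 48*m^2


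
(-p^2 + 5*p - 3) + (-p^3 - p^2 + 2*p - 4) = -p^3 - 2*p^2 + 7*p - 7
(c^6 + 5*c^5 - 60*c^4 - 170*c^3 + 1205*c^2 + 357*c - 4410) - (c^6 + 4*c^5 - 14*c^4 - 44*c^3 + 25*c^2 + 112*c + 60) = c^5 - 46*c^4 - 126*c^3 + 1180*c^2 + 245*c - 4470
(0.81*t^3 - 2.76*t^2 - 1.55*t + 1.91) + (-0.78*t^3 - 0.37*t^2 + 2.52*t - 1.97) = 0.03*t^3 - 3.13*t^2 + 0.97*t - 0.0600000000000001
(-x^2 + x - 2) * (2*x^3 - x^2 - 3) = -2*x^5 + 3*x^4 - 5*x^3 + 5*x^2 - 3*x + 6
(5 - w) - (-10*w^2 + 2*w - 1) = 10*w^2 - 3*w + 6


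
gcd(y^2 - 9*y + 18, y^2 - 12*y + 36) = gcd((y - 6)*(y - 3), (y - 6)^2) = y - 6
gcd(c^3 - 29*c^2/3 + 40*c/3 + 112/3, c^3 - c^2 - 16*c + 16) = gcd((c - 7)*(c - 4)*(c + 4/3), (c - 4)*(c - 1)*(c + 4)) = c - 4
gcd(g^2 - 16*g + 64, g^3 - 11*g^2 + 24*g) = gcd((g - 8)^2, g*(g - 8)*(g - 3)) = g - 8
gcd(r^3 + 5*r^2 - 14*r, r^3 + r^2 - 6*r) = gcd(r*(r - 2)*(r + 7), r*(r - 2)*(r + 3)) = r^2 - 2*r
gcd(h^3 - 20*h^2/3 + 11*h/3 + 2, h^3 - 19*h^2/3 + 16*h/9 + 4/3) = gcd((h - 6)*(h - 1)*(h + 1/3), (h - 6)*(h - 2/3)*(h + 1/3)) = h^2 - 17*h/3 - 2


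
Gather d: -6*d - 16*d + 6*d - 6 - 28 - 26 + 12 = -16*d - 48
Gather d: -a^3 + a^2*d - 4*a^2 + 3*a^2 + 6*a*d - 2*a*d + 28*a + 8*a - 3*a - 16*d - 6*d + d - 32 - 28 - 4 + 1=-a^3 - a^2 + 33*a + d*(a^2 + 4*a - 21) - 63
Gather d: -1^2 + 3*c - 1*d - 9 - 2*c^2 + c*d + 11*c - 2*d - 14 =-2*c^2 + 14*c + d*(c - 3) - 24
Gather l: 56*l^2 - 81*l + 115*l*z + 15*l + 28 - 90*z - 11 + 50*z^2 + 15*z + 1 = 56*l^2 + l*(115*z - 66) + 50*z^2 - 75*z + 18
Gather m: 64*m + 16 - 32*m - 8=32*m + 8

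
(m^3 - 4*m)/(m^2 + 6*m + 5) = m*(m^2 - 4)/(m^2 + 6*m + 5)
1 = 1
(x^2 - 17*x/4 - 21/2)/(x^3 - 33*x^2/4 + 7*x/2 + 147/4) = (x - 6)/(x^2 - 10*x + 21)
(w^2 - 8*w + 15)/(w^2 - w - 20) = (w - 3)/(w + 4)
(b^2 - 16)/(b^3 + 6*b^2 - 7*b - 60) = (b - 4)/(b^2 + 2*b - 15)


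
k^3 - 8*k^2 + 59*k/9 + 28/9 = (k - 7)*(k - 4/3)*(k + 1/3)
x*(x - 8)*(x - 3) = x^3 - 11*x^2 + 24*x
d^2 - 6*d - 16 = (d - 8)*(d + 2)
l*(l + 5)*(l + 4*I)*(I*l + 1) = I*l^4 - 3*l^3 + 5*I*l^3 - 15*l^2 + 4*I*l^2 + 20*I*l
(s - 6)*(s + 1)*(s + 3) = s^3 - 2*s^2 - 21*s - 18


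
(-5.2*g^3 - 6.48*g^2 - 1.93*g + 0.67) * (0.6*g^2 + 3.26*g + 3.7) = -3.12*g^5 - 20.84*g^4 - 41.5228*g^3 - 29.8658*g^2 - 4.9568*g + 2.479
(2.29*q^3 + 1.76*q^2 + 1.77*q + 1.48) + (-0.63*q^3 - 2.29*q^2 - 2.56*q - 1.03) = 1.66*q^3 - 0.53*q^2 - 0.79*q + 0.45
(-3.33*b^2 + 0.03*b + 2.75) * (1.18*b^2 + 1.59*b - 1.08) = -3.9294*b^4 - 5.2593*b^3 + 6.8891*b^2 + 4.3401*b - 2.97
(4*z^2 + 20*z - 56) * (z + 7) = 4*z^3 + 48*z^2 + 84*z - 392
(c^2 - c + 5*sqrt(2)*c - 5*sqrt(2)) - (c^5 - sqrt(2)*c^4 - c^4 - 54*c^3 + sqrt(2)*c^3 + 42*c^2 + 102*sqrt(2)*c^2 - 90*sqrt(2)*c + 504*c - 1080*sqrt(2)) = -c^5 + c^4 + sqrt(2)*c^4 - sqrt(2)*c^3 + 54*c^3 - 102*sqrt(2)*c^2 - 41*c^2 - 505*c + 95*sqrt(2)*c + 1075*sqrt(2)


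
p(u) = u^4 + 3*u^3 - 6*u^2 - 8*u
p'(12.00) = 8056.00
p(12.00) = 24960.00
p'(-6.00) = -476.00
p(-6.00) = 480.00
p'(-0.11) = -6.58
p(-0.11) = 0.80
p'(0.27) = -10.51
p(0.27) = -2.53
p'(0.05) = -8.58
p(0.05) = -0.41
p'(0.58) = -11.15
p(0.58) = -5.96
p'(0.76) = -10.17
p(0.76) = -7.90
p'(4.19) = 393.97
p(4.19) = 390.04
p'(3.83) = 302.79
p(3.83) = 265.07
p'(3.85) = 307.47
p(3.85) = 271.17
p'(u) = 4*u^3 + 9*u^2 - 12*u - 8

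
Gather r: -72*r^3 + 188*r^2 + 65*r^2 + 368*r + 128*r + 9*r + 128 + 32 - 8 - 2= -72*r^3 + 253*r^2 + 505*r + 150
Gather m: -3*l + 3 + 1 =4 - 3*l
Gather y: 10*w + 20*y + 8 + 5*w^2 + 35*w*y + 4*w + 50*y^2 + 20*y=5*w^2 + 14*w + 50*y^2 + y*(35*w + 40) + 8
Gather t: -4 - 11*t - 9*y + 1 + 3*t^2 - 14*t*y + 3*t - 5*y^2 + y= 3*t^2 + t*(-14*y - 8) - 5*y^2 - 8*y - 3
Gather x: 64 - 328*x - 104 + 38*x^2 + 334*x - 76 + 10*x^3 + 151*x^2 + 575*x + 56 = 10*x^3 + 189*x^2 + 581*x - 60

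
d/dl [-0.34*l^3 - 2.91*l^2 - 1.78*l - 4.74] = -1.02*l^2 - 5.82*l - 1.78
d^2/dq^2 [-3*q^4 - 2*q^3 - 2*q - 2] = 12*q*(-3*q - 1)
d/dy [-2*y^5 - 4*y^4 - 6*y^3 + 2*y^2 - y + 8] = -10*y^4 - 16*y^3 - 18*y^2 + 4*y - 1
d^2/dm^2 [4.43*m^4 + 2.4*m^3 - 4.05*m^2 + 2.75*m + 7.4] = 53.16*m^2 + 14.4*m - 8.1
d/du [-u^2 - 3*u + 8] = -2*u - 3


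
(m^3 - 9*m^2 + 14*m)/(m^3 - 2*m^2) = (m - 7)/m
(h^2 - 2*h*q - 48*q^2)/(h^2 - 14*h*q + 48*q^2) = (-h - 6*q)/(-h + 6*q)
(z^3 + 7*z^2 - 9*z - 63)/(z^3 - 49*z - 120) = (z^2 + 4*z - 21)/(z^2 - 3*z - 40)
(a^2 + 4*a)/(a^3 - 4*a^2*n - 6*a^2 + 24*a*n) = (a + 4)/(a^2 - 4*a*n - 6*a + 24*n)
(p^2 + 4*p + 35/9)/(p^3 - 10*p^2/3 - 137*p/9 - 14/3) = (3*p + 5)/(3*p^2 - 17*p - 6)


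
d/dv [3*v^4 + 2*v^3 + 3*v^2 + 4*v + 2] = 12*v^3 + 6*v^2 + 6*v + 4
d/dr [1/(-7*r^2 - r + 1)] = (14*r + 1)/(7*r^2 + r - 1)^2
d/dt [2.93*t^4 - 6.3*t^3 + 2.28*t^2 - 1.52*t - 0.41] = 11.72*t^3 - 18.9*t^2 + 4.56*t - 1.52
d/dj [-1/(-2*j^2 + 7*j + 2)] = (7 - 4*j)/(-2*j^2 + 7*j + 2)^2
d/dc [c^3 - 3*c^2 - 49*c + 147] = 3*c^2 - 6*c - 49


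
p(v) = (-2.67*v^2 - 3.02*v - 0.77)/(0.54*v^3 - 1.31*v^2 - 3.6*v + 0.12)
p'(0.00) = -217.67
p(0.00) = -6.42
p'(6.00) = 1.22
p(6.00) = -2.40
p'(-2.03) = 4.51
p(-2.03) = 2.27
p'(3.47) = 13.35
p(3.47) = 7.77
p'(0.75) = 0.06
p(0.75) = 1.47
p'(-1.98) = 6.02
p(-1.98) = 2.53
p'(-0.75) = 0.53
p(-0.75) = -0.00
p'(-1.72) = 184.57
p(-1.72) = 11.16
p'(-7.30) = 0.05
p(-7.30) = 0.48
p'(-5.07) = 0.10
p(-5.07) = 0.63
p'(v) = (-5.34*v - 3.02)/(0.54*v^3 - 1.31*v^2 - 3.6*v + 0.12) + (-2.67*v^2 - 3.02*v - 0.77)*(-1.62*v^2 + 2.62*v + 3.6)/(0.54*v^3 - 1.31*v^2 - 3.6*v + 0.12)^2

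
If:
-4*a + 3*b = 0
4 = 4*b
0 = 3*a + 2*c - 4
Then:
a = 3/4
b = 1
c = 7/8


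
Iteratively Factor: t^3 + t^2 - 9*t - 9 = (t + 3)*(t^2 - 2*t - 3) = (t + 1)*(t + 3)*(t - 3)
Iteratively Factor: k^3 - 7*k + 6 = (k + 3)*(k^2 - 3*k + 2) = (k - 2)*(k + 3)*(k - 1)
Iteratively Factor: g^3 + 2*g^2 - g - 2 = (g + 2)*(g^2 - 1) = (g - 1)*(g + 2)*(g + 1)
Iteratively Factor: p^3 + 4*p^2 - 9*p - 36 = (p + 4)*(p^2 - 9) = (p + 3)*(p + 4)*(p - 3)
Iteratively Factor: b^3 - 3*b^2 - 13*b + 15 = (b + 3)*(b^2 - 6*b + 5) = (b - 5)*(b + 3)*(b - 1)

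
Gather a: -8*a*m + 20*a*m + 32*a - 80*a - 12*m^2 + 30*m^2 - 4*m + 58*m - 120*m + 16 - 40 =a*(12*m - 48) + 18*m^2 - 66*m - 24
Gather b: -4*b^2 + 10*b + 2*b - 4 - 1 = -4*b^2 + 12*b - 5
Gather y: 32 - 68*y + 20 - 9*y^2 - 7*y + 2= -9*y^2 - 75*y + 54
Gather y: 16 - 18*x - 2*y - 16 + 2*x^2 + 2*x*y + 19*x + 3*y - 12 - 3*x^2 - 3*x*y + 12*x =-x^2 + 13*x + y*(1 - x) - 12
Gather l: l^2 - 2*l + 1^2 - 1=l^2 - 2*l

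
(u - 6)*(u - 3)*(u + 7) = u^3 - 2*u^2 - 45*u + 126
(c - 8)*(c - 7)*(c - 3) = c^3 - 18*c^2 + 101*c - 168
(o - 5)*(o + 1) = o^2 - 4*o - 5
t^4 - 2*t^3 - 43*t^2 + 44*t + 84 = (t - 7)*(t - 2)*(t + 1)*(t + 6)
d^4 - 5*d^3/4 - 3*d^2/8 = d^2*(d - 3/2)*(d + 1/4)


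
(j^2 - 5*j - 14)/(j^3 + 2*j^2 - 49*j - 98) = 1/(j + 7)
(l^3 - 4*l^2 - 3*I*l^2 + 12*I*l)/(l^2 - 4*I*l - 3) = l*(l - 4)/(l - I)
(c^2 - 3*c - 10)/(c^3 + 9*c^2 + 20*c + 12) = (c - 5)/(c^2 + 7*c + 6)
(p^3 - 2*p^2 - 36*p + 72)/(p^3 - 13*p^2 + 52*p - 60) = (p + 6)/(p - 5)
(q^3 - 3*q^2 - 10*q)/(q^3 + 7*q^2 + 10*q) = (q - 5)/(q + 5)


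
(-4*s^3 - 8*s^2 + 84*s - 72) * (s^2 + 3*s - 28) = -4*s^5 - 20*s^4 + 172*s^3 + 404*s^2 - 2568*s + 2016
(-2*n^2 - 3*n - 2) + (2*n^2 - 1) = -3*n - 3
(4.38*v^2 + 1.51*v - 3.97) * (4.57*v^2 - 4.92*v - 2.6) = 20.0166*v^4 - 14.6489*v^3 - 36.9601*v^2 + 15.6064*v + 10.322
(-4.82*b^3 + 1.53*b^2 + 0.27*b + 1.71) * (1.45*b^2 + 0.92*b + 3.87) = -6.989*b^5 - 2.2159*b^4 - 16.8543*b^3 + 8.649*b^2 + 2.6181*b + 6.6177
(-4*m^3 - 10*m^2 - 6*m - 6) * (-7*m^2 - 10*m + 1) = 28*m^5 + 110*m^4 + 138*m^3 + 92*m^2 + 54*m - 6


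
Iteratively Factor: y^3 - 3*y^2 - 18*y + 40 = (y - 5)*(y^2 + 2*y - 8) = (y - 5)*(y + 4)*(y - 2)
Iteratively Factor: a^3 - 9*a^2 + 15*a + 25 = (a - 5)*(a^2 - 4*a - 5) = (a - 5)^2*(a + 1)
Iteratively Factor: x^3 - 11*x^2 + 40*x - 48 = (x - 4)*(x^2 - 7*x + 12) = (x - 4)^2*(x - 3)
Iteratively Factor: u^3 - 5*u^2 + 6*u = (u - 3)*(u^2 - 2*u) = u*(u - 3)*(u - 2)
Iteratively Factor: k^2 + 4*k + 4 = (k + 2)*(k + 2)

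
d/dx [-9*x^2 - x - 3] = -18*x - 1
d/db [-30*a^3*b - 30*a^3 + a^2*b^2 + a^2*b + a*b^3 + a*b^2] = a*(-30*a^2 + 2*a*b + a + 3*b^2 + 2*b)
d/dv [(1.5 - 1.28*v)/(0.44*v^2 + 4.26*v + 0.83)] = (0.5632*v^2 - 1.32*v - 7.4524)/(0.1936*v^4 + 3.7488*v^3 + 18.878*v^2 + 7.0716*v + 0.6889)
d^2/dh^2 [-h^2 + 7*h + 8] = -2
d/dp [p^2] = 2*p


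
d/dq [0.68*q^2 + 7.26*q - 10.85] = 1.36*q + 7.26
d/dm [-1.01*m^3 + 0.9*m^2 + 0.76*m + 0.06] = -3.03*m^2 + 1.8*m + 0.76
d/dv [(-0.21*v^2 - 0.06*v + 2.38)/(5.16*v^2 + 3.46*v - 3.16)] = (-0.417*v^2 - 23.2344*v - 8.0452)/(26.6256*v^4 + 35.7072*v^3 - 20.6396*v^2 - 21.8672*v + 9.9856)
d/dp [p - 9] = 1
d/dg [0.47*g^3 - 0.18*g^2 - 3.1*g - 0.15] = 1.41*g^2 - 0.36*g - 3.1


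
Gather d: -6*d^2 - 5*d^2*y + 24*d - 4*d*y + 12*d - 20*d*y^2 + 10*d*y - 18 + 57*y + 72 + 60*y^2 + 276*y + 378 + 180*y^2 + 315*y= d^2*(-5*y - 6) + d*(-20*y^2 + 6*y + 36) + 240*y^2 + 648*y + 432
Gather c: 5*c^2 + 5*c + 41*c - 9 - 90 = 5*c^2 + 46*c - 99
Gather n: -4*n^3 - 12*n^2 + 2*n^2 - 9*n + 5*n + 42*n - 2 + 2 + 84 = -4*n^3 - 10*n^2 + 38*n + 84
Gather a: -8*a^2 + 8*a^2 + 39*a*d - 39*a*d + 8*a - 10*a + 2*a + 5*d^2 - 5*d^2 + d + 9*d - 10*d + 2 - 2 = 0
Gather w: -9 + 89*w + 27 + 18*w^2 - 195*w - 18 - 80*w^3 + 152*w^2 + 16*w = -80*w^3 + 170*w^2 - 90*w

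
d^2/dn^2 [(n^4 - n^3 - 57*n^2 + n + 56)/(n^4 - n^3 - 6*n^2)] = 6*(-51*n^6 + 53*n^5 + 65*n^4 - 285*n^3 - 890*n^2 + 908*n + 2016)/(n^4*(n^6 - 3*n^5 - 15*n^4 + 35*n^3 + 90*n^2 - 108*n - 216))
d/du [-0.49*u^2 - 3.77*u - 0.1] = -0.98*u - 3.77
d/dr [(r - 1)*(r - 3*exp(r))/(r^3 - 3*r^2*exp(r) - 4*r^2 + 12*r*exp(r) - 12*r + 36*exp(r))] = (-r^2 + 2*r - 16)/(r^4 - 8*r^3 - 8*r^2 + 96*r + 144)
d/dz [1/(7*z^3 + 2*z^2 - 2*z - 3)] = (-21*z^2 - 4*z + 2)/(7*z^3 + 2*z^2 - 2*z - 3)^2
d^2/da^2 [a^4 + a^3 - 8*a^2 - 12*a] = 12*a^2 + 6*a - 16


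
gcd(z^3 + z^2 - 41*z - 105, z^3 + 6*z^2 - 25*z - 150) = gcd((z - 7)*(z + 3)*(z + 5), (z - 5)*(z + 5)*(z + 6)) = z + 5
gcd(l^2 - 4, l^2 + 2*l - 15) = 1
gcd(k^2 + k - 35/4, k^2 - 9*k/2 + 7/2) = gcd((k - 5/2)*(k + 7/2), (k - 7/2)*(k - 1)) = 1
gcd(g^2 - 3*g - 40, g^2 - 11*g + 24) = g - 8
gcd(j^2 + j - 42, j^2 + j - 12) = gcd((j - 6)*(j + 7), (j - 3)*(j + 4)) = 1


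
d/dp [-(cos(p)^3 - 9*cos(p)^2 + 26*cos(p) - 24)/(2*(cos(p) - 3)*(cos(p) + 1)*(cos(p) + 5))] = 3*(-cos(p) + cos(2*p) - 12)*sin(p)/((cos(p) + 1)^2*(cos(p) + 5)^2)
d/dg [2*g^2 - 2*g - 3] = 4*g - 2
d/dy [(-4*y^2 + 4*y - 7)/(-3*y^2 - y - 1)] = (16*y^2 - 34*y - 11)/(9*y^4 + 6*y^3 + 7*y^2 + 2*y + 1)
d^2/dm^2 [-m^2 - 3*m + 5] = -2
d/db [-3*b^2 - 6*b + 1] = -6*b - 6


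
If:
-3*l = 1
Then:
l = -1/3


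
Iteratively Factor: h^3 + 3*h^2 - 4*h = (h)*(h^2 + 3*h - 4) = h*(h - 1)*(h + 4)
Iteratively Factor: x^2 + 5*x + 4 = (x + 4)*(x + 1)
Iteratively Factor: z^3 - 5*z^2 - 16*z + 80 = (z - 5)*(z^2 - 16) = (z - 5)*(z - 4)*(z + 4)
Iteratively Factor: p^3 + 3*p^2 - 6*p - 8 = (p + 4)*(p^2 - p - 2) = (p + 1)*(p + 4)*(p - 2)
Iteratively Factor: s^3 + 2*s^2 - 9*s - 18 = (s + 2)*(s^2 - 9) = (s - 3)*(s + 2)*(s + 3)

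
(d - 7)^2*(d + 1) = d^3 - 13*d^2 + 35*d + 49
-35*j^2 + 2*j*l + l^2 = (-5*j + l)*(7*j + l)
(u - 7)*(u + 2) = u^2 - 5*u - 14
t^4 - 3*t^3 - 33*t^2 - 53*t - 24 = (t - 8)*(t + 1)^2*(t + 3)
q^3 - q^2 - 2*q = q*(q - 2)*(q + 1)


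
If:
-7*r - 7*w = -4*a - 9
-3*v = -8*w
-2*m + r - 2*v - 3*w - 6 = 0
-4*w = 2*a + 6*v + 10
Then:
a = -10*w - 5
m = -158*w/21 - 53/14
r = -47*w/7 - 11/7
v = 8*w/3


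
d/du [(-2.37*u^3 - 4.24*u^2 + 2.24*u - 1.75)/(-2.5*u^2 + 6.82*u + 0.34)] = (5.925*u^4 - 32.3268*u^3 - 25.7342*u^2 - 11.6332*u + 12.6966)/(6.25*u^4 - 34.1*u^3 + 44.8124*u^2 + 4.6376*u + 0.1156)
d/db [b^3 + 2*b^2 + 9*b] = 3*b^2 + 4*b + 9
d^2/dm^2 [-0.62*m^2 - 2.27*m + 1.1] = -1.24000000000000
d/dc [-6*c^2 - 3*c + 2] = -12*c - 3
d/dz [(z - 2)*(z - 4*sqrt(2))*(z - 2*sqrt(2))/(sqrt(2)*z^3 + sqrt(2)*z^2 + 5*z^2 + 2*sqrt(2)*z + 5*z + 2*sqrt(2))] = (3*sqrt(2)*z^4 + 17*z^4 - 28*sqrt(2)*z^3 - 38*z^3 - 138*z^2 - 8*sqrt(2)*z^2 + 56*sqrt(2)*z + 272*z + 96*sqrt(2) + 208)/(2*z^6 + 4*z^5 + 10*sqrt(2)*z^5 + 20*sqrt(2)*z^4 + 35*z^4 + 30*sqrt(2)*z^3 + 66*z^3 + 41*z^2 + 40*sqrt(2)*z^2 + 16*z + 20*sqrt(2)*z + 8)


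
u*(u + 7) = u^2 + 7*u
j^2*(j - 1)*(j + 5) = j^4 + 4*j^3 - 5*j^2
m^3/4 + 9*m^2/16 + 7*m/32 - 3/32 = (m/4 + 1/4)*(m - 1/4)*(m + 3/2)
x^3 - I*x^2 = x^2*(x - I)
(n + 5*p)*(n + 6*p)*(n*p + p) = n^3*p + 11*n^2*p^2 + n^2*p + 30*n*p^3 + 11*n*p^2 + 30*p^3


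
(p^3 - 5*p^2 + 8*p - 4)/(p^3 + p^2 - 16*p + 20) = (p - 1)/(p + 5)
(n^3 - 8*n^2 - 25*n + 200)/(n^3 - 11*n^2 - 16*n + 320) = (n - 5)/(n - 8)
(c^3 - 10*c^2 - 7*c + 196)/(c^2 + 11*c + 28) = (c^2 - 14*c + 49)/(c + 7)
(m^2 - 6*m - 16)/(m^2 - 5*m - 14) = (m - 8)/(m - 7)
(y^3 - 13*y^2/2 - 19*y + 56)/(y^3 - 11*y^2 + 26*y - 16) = (y + 7/2)/(y - 1)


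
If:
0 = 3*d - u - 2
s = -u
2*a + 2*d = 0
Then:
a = -u/3 - 2/3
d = u/3 + 2/3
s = -u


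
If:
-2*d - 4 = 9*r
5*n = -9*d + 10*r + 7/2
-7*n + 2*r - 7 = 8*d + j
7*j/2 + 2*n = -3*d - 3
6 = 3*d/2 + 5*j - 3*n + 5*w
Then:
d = 733/862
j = -167/431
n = -904/431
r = -273/431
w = 637/8620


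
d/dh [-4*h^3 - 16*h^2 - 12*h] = -12*h^2 - 32*h - 12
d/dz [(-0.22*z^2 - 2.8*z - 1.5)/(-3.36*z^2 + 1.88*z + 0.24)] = (-9.8216*z^2 - 10.1856*z + 2.148)/(11.2896*z^4 - 12.6336*z^3 + 1.9216*z^2 + 0.9024*z + 0.0576)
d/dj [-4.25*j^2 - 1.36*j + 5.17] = -8.5*j - 1.36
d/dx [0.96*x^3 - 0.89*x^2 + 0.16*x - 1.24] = 2.88*x^2 - 1.78*x + 0.16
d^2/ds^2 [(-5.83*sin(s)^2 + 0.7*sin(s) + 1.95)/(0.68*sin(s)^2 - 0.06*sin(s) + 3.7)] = (-0.0858159999999997*sin(s)^5 - 62.287412*sin(s)^4 + 7.094732*sin(s)^3 + 432.13294*sin(s)^2 - 21.06046*sin(s) - 169.11296)/(0.314432*sin(s)^6 - 0.083232*sin(s)^5 + 5.139984*sin(s)^4 - 0.905976*sin(s)^3 + 27.96756*sin(s)^2 - 2.4642*sin(s) + 50.653)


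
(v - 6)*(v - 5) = v^2 - 11*v + 30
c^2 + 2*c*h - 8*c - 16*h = (c - 8)*(c + 2*h)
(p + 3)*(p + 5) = p^2 + 8*p + 15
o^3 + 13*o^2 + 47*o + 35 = (o + 1)*(o + 5)*(o + 7)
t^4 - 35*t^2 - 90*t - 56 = (t - 7)*(t + 1)*(t + 2)*(t + 4)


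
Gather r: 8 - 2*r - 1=7 - 2*r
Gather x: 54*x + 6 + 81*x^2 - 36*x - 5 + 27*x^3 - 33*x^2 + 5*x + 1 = 27*x^3 + 48*x^2 + 23*x + 2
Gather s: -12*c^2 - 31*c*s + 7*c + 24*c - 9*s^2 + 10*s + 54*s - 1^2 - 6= -12*c^2 + 31*c - 9*s^2 + s*(64 - 31*c) - 7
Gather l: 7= 7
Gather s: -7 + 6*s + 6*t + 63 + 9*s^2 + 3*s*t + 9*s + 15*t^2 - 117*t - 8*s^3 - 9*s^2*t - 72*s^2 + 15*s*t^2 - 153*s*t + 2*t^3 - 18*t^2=-8*s^3 + s^2*(-9*t - 63) + s*(15*t^2 - 150*t + 15) + 2*t^3 - 3*t^2 - 111*t + 56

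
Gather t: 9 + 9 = 18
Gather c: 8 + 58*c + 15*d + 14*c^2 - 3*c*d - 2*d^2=14*c^2 + c*(58 - 3*d) - 2*d^2 + 15*d + 8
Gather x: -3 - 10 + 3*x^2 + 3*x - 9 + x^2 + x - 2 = 4*x^2 + 4*x - 24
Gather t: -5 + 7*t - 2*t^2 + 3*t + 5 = -2*t^2 + 10*t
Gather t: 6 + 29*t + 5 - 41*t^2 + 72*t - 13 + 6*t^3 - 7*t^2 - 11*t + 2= 6*t^3 - 48*t^2 + 90*t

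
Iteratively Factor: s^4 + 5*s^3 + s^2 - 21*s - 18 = (s + 1)*(s^3 + 4*s^2 - 3*s - 18) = (s + 1)*(s + 3)*(s^2 + s - 6) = (s + 1)*(s + 3)^2*(s - 2)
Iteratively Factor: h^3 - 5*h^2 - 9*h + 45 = (h - 5)*(h^2 - 9) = (h - 5)*(h - 3)*(h + 3)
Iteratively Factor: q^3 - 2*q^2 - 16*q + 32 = (q + 4)*(q^2 - 6*q + 8) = (q - 2)*(q + 4)*(q - 4)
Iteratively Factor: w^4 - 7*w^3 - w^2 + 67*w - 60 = (w + 3)*(w^3 - 10*w^2 + 29*w - 20) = (w - 4)*(w + 3)*(w^2 - 6*w + 5) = (w - 4)*(w - 1)*(w + 3)*(w - 5)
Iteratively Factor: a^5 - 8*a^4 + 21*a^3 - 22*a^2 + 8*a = (a - 2)*(a^4 - 6*a^3 + 9*a^2 - 4*a) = (a - 2)*(a - 1)*(a^3 - 5*a^2 + 4*a) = (a - 4)*(a - 2)*(a - 1)*(a^2 - a) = a*(a - 4)*(a - 2)*(a - 1)*(a - 1)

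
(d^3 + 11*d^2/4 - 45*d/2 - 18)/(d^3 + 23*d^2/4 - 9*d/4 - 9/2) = (d - 4)/(d - 1)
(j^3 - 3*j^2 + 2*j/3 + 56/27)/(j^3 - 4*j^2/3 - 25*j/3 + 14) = (j^2 - 2*j/3 - 8/9)/(j^2 + j - 6)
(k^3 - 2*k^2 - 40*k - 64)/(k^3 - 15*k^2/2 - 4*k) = 2*(k^2 + 6*k + 8)/(k*(2*k + 1))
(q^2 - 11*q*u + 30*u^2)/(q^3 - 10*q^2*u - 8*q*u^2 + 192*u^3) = (q - 5*u)/(q^2 - 4*q*u - 32*u^2)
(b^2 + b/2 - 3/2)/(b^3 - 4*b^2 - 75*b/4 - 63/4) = 2*(b - 1)/(2*b^2 - 11*b - 21)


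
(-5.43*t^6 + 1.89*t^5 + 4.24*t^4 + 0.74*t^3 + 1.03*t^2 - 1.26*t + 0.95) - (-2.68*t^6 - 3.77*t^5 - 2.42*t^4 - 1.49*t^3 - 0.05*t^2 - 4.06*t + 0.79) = -2.75*t^6 + 5.66*t^5 + 6.66*t^4 + 2.23*t^3 + 1.08*t^2 + 2.8*t + 0.16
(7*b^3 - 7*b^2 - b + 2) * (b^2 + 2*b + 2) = 7*b^5 + 7*b^4 - b^3 - 14*b^2 + 2*b + 4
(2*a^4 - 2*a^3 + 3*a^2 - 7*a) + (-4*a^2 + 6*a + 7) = 2*a^4 - 2*a^3 - a^2 - a + 7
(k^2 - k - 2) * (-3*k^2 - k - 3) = -3*k^4 + 2*k^3 + 4*k^2 + 5*k + 6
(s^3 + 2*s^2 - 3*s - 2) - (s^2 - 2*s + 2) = s^3 + s^2 - s - 4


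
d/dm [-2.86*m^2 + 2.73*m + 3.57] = 2.73 - 5.72*m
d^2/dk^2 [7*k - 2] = 0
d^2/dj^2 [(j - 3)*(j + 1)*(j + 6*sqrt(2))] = 6*j - 4 + 12*sqrt(2)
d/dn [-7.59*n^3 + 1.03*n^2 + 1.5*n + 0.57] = -22.77*n^2 + 2.06*n + 1.5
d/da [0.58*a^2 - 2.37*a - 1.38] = 1.16*a - 2.37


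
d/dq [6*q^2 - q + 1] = 12*q - 1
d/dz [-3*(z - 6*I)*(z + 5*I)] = -6*z + 3*I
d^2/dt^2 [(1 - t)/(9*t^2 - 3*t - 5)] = 6*(3*(t - 1)*(6*t - 1)^2 + (9*t - 4)*(-9*t^2 + 3*t + 5))/(-9*t^2 + 3*t + 5)^3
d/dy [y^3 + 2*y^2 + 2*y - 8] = 3*y^2 + 4*y + 2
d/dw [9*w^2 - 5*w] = 18*w - 5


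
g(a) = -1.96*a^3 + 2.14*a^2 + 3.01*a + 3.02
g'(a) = -5.88*a^2 + 4.28*a + 3.01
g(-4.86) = 263.93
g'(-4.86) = -156.67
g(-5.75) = 429.08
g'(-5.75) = -216.01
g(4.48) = -116.78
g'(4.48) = -95.83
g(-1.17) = 5.57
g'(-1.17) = -10.05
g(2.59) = -8.88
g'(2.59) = -25.35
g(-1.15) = 5.37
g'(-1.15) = -9.69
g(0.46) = 4.67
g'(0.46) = 3.73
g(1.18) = 6.33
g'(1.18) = -0.13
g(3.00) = -21.61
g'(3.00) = -37.07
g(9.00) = -1225.39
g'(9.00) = -434.75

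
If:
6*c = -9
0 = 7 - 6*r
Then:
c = -3/2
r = 7/6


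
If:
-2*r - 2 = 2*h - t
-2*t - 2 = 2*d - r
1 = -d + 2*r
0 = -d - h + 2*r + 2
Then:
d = -39/7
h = 3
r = -16/7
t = 24/7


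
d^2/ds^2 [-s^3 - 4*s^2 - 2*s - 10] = -6*s - 8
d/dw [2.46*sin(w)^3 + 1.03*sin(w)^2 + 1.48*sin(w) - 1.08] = (7.38*sin(w)^2 + 2.06*sin(w) + 1.48)*cos(w)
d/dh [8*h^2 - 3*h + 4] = 16*h - 3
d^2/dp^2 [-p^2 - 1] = -2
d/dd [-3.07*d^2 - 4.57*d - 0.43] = -6.14*d - 4.57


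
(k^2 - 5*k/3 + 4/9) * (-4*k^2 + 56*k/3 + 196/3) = -4*k^4 + 76*k^3/3 + 292*k^2/9 - 2716*k/27 + 784/27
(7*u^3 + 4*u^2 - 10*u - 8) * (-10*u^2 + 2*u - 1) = -70*u^5 - 26*u^4 + 101*u^3 + 56*u^2 - 6*u + 8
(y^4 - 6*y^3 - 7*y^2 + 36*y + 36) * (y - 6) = y^5 - 12*y^4 + 29*y^3 + 78*y^2 - 180*y - 216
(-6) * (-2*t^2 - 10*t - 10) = 12*t^2 + 60*t + 60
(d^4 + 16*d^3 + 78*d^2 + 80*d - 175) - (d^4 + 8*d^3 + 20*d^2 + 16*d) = 8*d^3 + 58*d^2 + 64*d - 175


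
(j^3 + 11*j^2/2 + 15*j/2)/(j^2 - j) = (2*j^2 + 11*j + 15)/(2*(j - 1))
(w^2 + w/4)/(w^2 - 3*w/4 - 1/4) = w/(w - 1)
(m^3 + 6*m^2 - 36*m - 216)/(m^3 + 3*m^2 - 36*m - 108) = (m + 6)/(m + 3)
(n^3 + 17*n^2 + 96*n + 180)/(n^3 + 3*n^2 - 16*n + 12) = (n^2 + 11*n + 30)/(n^2 - 3*n + 2)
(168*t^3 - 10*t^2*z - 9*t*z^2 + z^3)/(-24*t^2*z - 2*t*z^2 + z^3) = (-7*t + z)/z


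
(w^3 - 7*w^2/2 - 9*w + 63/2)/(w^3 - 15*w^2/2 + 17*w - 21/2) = (w + 3)/(w - 1)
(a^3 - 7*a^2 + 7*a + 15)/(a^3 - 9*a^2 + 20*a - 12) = (a^3 - 7*a^2 + 7*a + 15)/(a^3 - 9*a^2 + 20*a - 12)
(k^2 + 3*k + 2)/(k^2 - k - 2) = (k + 2)/(k - 2)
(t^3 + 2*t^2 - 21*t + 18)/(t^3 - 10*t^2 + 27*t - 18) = (t + 6)/(t - 6)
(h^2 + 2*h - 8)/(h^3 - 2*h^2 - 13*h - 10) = (-h^2 - 2*h + 8)/(-h^3 + 2*h^2 + 13*h + 10)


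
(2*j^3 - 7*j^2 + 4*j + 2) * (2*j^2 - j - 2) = 4*j^5 - 16*j^4 + 11*j^3 + 14*j^2 - 10*j - 4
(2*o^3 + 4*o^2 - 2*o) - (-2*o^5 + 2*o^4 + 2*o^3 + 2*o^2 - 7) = 2*o^5 - 2*o^4 + 2*o^2 - 2*o + 7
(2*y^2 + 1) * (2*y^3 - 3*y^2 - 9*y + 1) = 4*y^5 - 6*y^4 - 16*y^3 - y^2 - 9*y + 1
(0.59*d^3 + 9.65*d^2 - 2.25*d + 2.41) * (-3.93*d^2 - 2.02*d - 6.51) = -2.3187*d^5 - 39.1163*d^4 - 14.4914*d^3 - 67.7478*d^2 + 9.7793*d - 15.6891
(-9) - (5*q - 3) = -5*q - 6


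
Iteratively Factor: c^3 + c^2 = (c)*(c^2 + c) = c*(c + 1)*(c)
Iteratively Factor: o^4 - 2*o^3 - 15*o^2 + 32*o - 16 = (o - 4)*(o^3 + 2*o^2 - 7*o + 4) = (o - 4)*(o + 4)*(o^2 - 2*o + 1) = (o - 4)*(o - 1)*(o + 4)*(o - 1)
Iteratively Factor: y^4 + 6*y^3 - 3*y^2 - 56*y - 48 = (y - 3)*(y^3 + 9*y^2 + 24*y + 16) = (y - 3)*(y + 4)*(y^2 + 5*y + 4) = (y - 3)*(y + 4)^2*(y + 1)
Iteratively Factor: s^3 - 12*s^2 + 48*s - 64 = (s - 4)*(s^2 - 8*s + 16) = (s - 4)^2*(s - 4)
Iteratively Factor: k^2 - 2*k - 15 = (k + 3)*(k - 5)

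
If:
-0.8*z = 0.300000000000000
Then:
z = -0.38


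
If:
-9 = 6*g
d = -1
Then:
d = -1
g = -3/2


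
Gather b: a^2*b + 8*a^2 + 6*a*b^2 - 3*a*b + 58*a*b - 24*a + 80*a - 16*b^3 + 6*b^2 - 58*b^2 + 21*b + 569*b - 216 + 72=8*a^2 + 56*a - 16*b^3 + b^2*(6*a - 52) + b*(a^2 + 55*a + 590) - 144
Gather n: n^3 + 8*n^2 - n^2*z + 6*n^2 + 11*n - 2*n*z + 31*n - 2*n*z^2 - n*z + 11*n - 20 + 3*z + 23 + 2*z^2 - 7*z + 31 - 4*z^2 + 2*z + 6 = n^3 + n^2*(14 - z) + n*(-2*z^2 - 3*z + 53) - 2*z^2 - 2*z + 40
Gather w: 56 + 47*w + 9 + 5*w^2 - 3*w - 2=5*w^2 + 44*w + 63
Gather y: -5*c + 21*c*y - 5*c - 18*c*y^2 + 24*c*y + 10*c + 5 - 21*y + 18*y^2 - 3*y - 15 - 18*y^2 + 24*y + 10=-18*c*y^2 + 45*c*y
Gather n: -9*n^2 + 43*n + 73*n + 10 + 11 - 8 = -9*n^2 + 116*n + 13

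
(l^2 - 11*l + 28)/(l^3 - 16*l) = (l - 7)/(l*(l + 4))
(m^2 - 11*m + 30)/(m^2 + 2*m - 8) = (m^2 - 11*m + 30)/(m^2 + 2*m - 8)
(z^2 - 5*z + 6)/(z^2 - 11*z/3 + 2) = 3*(z - 2)/(3*z - 2)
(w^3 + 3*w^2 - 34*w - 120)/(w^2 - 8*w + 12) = (w^2 + 9*w + 20)/(w - 2)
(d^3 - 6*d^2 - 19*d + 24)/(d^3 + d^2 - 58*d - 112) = (d^2 + 2*d - 3)/(d^2 + 9*d + 14)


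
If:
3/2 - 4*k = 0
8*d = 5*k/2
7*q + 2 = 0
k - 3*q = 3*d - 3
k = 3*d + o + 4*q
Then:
No Solution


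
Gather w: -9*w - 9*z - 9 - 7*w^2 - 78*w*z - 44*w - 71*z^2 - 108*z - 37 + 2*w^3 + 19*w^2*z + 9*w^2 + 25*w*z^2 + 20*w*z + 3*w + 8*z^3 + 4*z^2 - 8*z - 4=2*w^3 + w^2*(19*z + 2) + w*(25*z^2 - 58*z - 50) + 8*z^3 - 67*z^2 - 125*z - 50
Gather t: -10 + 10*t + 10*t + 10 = 20*t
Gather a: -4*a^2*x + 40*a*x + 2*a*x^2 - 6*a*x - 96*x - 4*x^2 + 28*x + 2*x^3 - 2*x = -4*a^2*x + a*(2*x^2 + 34*x) + 2*x^3 - 4*x^2 - 70*x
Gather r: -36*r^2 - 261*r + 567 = -36*r^2 - 261*r + 567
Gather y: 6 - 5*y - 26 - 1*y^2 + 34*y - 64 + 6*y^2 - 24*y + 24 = 5*y^2 + 5*y - 60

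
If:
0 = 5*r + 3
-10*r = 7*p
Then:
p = 6/7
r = -3/5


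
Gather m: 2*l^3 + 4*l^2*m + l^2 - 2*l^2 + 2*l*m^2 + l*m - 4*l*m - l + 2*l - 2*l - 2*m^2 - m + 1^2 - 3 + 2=2*l^3 - l^2 - l + m^2*(2*l - 2) + m*(4*l^2 - 3*l - 1)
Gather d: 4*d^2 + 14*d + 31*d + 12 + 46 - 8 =4*d^2 + 45*d + 50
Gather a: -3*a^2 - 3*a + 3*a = -3*a^2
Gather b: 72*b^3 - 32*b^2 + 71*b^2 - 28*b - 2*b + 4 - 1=72*b^3 + 39*b^2 - 30*b + 3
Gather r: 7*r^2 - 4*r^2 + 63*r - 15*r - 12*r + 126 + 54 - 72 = 3*r^2 + 36*r + 108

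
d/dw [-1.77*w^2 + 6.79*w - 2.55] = 6.79 - 3.54*w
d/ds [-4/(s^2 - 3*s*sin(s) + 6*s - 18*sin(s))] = 4*(-3*s*cos(s) + 2*s - 3*sin(s) - 18*cos(s) + 6)/((s + 6)^2*(s - 3*sin(s))^2)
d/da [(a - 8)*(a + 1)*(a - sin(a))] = -(a - 8)*(a + 1)*(cos(a) - 1) + (a - 8)*(a - sin(a)) + (a + 1)*(a - sin(a))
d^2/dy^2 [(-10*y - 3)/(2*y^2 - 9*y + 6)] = 2*(-(4*y - 9)^2*(10*y + 3) + 12*(5*y - 7)*(2*y^2 - 9*y + 6))/(2*y^2 - 9*y + 6)^3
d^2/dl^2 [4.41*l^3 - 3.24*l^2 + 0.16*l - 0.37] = 26.46*l - 6.48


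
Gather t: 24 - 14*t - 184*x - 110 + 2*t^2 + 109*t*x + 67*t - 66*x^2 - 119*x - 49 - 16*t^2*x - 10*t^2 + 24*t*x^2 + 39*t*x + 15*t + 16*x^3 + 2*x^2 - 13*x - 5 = t^2*(-16*x - 8) + t*(24*x^2 + 148*x + 68) + 16*x^3 - 64*x^2 - 316*x - 140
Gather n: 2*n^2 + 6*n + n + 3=2*n^2 + 7*n + 3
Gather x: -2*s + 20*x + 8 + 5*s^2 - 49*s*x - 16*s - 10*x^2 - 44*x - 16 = 5*s^2 - 18*s - 10*x^2 + x*(-49*s - 24) - 8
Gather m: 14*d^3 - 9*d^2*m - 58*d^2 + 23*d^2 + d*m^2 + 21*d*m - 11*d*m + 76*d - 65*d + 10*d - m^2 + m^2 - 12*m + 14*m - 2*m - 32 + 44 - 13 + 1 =14*d^3 - 35*d^2 + d*m^2 + 21*d + m*(-9*d^2 + 10*d)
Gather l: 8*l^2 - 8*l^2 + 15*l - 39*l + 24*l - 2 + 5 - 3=0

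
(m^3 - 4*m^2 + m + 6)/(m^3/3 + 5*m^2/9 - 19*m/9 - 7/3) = 9*(m^2 - 5*m + 6)/(3*m^2 + 2*m - 21)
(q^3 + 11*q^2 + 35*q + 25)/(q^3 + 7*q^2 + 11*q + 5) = (q + 5)/(q + 1)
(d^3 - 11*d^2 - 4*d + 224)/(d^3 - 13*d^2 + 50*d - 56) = (d^2 - 4*d - 32)/(d^2 - 6*d + 8)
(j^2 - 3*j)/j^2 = (j - 3)/j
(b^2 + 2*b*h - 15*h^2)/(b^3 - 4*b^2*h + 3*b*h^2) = (b + 5*h)/(b*(b - h))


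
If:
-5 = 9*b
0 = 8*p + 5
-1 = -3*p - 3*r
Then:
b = -5/9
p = -5/8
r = 23/24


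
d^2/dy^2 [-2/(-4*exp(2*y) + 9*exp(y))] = 2*((9 - 16*exp(y))*(4*exp(y) - 9) + 2*(8*exp(y) - 9)^2)*exp(-y)/(4*exp(y) - 9)^3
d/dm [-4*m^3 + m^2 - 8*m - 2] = -12*m^2 + 2*m - 8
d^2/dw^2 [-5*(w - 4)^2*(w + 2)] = 60 - 30*w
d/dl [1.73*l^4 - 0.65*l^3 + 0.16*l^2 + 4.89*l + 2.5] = 6.92*l^3 - 1.95*l^2 + 0.32*l + 4.89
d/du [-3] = 0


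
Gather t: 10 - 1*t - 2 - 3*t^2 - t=-3*t^2 - 2*t + 8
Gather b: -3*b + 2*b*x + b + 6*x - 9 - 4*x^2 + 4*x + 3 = b*(2*x - 2) - 4*x^2 + 10*x - 6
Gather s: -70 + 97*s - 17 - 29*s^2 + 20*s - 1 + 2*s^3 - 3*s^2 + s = 2*s^3 - 32*s^2 + 118*s - 88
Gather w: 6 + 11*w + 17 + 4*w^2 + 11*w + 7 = 4*w^2 + 22*w + 30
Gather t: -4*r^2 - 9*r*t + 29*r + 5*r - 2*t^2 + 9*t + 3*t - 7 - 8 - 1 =-4*r^2 + 34*r - 2*t^2 + t*(12 - 9*r) - 16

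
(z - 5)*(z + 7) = z^2 + 2*z - 35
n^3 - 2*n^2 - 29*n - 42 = (n - 7)*(n + 2)*(n + 3)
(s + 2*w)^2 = s^2 + 4*s*w + 4*w^2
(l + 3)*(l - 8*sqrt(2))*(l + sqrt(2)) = l^3 - 7*sqrt(2)*l^2 + 3*l^2 - 21*sqrt(2)*l - 16*l - 48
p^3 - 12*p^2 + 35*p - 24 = (p - 8)*(p - 3)*(p - 1)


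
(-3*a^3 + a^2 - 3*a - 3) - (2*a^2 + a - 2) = -3*a^3 - a^2 - 4*a - 1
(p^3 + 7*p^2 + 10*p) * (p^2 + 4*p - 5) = p^5 + 11*p^4 + 33*p^3 + 5*p^2 - 50*p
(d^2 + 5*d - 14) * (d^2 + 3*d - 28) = d^4 + 8*d^3 - 27*d^2 - 182*d + 392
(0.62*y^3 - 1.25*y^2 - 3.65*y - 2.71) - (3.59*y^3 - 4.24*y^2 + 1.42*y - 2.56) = -2.97*y^3 + 2.99*y^2 - 5.07*y - 0.15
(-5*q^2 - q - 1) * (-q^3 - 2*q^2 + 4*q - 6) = 5*q^5 + 11*q^4 - 17*q^3 + 28*q^2 + 2*q + 6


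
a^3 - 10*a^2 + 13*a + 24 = (a - 8)*(a - 3)*(a + 1)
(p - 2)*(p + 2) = p^2 - 4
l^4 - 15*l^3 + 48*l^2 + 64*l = l*(l - 8)^2*(l + 1)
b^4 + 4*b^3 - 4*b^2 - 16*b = b*(b - 2)*(b + 2)*(b + 4)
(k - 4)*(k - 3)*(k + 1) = k^3 - 6*k^2 + 5*k + 12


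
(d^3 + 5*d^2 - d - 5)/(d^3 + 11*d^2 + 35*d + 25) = (d - 1)/(d + 5)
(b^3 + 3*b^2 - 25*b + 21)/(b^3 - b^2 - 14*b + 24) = (b^2 + 6*b - 7)/(b^2 + 2*b - 8)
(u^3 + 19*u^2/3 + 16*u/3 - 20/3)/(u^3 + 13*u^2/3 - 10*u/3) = (u + 2)/u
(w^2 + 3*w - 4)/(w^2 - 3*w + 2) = (w + 4)/(w - 2)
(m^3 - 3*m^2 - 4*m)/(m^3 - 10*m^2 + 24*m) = (m + 1)/(m - 6)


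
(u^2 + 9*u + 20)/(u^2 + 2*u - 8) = (u + 5)/(u - 2)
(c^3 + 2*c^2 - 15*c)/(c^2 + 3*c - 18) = c*(c + 5)/(c + 6)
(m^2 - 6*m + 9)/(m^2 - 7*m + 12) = (m - 3)/(m - 4)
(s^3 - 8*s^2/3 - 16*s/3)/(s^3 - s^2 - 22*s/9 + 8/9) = 3*s*(s - 4)/(3*s^2 - 7*s + 2)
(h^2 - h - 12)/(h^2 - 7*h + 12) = (h + 3)/(h - 3)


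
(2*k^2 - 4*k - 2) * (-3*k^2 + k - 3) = -6*k^4 + 14*k^3 - 4*k^2 + 10*k + 6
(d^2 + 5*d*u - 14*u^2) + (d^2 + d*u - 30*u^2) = 2*d^2 + 6*d*u - 44*u^2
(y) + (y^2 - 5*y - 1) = y^2 - 4*y - 1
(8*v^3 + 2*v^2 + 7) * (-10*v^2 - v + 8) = -80*v^5 - 28*v^4 + 62*v^3 - 54*v^2 - 7*v + 56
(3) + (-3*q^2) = 3 - 3*q^2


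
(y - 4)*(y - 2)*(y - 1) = y^3 - 7*y^2 + 14*y - 8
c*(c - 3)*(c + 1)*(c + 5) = c^4 + 3*c^3 - 13*c^2 - 15*c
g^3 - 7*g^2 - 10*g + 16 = (g - 8)*(g - 1)*(g + 2)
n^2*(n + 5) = n^3 + 5*n^2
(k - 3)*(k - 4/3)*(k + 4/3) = k^3 - 3*k^2 - 16*k/9 + 16/3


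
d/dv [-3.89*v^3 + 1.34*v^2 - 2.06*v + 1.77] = -11.67*v^2 + 2.68*v - 2.06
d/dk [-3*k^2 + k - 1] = 1 - 6*k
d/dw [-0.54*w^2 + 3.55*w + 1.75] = 3.55 - 1.08*w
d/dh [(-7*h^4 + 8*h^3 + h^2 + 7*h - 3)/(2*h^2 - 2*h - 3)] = (-28*h^5 + 58*h^4 + 52*h^3 - 88*h^2 + 6*h - 27)/(4*h^4 - 8*h^3 - 8*h^2 + 12*h + 9)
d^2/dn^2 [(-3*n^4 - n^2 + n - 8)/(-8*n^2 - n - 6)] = 2*(192*n^6 + 72*n^5 + 441*n^4 + 72*n^3 + 2040*n^2 + 336*n - 334)/(512*n^6 + 192*n^5 + 1176*n^4 + 289*n^3 + 882*n^2 + 108*n + 216)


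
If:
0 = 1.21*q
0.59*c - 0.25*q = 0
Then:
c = 0.00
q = 0.00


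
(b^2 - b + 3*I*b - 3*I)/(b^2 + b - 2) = (b + 3*I)/(b + 2)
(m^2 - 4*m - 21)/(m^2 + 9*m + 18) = (m - 7)/(m + 6)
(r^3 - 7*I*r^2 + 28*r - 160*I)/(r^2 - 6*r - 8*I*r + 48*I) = (r^2 + I*r + 20)/(r - 6)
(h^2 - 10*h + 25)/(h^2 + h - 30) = (h - 5)/(h + 6)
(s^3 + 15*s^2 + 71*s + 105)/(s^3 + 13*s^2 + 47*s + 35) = (s + 3)/(s + 1)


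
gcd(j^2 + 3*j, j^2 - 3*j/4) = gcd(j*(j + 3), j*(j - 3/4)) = j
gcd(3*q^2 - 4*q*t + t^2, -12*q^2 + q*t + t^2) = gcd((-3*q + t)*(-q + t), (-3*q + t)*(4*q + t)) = 3*q - t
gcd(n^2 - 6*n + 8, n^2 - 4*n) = n - 4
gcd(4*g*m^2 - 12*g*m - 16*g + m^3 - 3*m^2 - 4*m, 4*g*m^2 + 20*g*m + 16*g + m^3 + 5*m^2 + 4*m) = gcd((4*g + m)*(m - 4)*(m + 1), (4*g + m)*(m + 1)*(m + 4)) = 4*g*m + 4*g + m^2 + m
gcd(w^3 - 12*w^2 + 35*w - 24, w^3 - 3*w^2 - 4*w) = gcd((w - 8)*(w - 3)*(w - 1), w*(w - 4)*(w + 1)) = 1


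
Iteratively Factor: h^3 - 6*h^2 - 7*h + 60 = (h + 3)*(h^2 - 9*h + 20) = (h - 5)*(h + 3)*(h - 4)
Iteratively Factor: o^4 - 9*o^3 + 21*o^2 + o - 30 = (o - 3)*(o^3 - 6*o^2 + 3*o + 10) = (o - 5)*(o - 3)*(o^2 - o - 2) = (o - 5)*(o - 3)*(o - 2)*(o + 1)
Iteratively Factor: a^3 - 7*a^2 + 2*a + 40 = (a + 2)*(a^2 - 9*a + 20) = (a - 4)*(a + 2)*(a - 5)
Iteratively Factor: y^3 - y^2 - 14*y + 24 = (y - 2)*(y^2 + y - 12) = (y - 3)*(y - 2)*(y + 4)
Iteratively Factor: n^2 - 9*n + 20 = (n - 5)*(n - 4)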